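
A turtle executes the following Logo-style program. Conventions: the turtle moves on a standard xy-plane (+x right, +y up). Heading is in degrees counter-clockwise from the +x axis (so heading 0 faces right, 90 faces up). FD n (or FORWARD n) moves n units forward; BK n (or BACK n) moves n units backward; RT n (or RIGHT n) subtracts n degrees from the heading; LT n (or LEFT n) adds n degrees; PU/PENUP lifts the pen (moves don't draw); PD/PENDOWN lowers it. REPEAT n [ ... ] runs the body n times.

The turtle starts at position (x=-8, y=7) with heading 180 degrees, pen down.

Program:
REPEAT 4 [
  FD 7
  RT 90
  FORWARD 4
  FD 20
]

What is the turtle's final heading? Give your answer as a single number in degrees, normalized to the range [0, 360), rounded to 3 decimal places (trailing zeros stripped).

Answer: 180

Derivation:
Executing turtle program step by step:
Start: pos=(-8,7), heading=180, pen down
REPEAT 4 [
  -- iteration 1/4 --
  FD 7: (-8,7) -> (-15,7) [heading=180, draw]
  RT 90: heading 180 -> 90
  FD 4: (-15,7) -> (-15,11) [heading=90, draw]
  FD 20: (-15,11) -> (-15,31) [heading=90, draw]
  -- iteration 2/4 --
  FD 7: (-15,31) -> (-15,38) [heading=90, draw]
  RT 90: heading 90 -> 0
  FD 4: (-15,38) -> (-11,38) [heading=0, draw]
  FD 20: (-11,38) -> (9,38) [heading=0, draw]
  -- iteration 3/4 --
  FD 7: (9,38) -> (16,38) [heading=0, draw]
  RT 90: heading 0 -> 270
  FD 4: (16,38) -> (16,34) [heading=270, draw]
  FD 20: (16,34) -> (16,14) [heading=270, draw]
  -- iteration 4/4 --
  FD 7: (16,14) -> (16,7) [heading=270, draw]
  RT 90: heading 270 -> 180
  FD 4: (16,7) -> (12,7) [heading=180, draw]
  FD 20: (12,7) -> (-8,7) [heading=180, draw]
]
Final: pos=(-8,7), heading=180, 12 segment(s) drawn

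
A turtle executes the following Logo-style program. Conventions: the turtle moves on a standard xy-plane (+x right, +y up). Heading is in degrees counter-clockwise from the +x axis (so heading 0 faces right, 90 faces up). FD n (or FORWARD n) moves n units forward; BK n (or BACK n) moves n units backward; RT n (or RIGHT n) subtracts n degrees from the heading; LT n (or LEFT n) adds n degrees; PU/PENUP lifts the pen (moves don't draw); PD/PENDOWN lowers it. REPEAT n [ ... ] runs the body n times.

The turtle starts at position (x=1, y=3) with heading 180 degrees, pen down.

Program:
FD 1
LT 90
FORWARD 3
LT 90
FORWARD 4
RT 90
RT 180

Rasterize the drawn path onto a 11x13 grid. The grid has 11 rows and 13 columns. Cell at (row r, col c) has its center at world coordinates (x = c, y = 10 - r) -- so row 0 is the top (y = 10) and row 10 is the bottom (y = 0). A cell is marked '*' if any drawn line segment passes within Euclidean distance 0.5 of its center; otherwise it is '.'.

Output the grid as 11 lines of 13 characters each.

Segment 0: (1,3) -> (0,3)
Segment 1: (0,3) -> (-0,0)
Segment 2: (-0,0) -> (4,-0)

Answer: .............
.............
.............
.............
.............
.............
.............
**...........
*............
*............
*****........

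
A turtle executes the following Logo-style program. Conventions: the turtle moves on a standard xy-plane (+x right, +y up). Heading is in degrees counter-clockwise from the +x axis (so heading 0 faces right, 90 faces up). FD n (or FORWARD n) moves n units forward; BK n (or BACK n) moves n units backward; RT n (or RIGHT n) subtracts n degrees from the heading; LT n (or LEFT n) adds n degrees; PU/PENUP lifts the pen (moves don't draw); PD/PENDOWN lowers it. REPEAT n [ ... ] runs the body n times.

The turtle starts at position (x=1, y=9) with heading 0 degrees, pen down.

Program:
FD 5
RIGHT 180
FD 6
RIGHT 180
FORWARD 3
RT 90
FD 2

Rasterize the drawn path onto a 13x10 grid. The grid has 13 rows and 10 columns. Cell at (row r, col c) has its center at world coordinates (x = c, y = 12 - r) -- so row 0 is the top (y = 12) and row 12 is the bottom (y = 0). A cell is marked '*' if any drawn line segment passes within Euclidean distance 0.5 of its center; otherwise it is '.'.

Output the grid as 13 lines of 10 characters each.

Answer: ..........
..........
..........
*******...
...*......
...*......
..........
..........
..........
..........
..........
..........
..........

Derivation:
Segment 0: (1,9) -> (6,9)
Segment 1: (6,9) -> (0,9)
Segment 2: (0,9) -> (3,9)
Segment 3: (3,9) -> (3,7)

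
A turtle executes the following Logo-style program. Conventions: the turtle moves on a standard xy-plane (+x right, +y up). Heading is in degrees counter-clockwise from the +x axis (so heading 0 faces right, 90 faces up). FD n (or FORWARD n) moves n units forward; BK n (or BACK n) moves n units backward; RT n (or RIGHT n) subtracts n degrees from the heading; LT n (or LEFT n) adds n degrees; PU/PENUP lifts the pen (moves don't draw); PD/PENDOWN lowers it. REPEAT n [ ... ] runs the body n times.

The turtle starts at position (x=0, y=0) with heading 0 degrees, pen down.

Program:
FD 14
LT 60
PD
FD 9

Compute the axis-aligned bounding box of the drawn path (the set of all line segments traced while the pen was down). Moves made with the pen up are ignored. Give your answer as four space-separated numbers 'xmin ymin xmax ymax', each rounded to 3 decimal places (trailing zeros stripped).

Executing turtle program step by step:
Start: pos=(0,0), heading=0, pen down
FD 14: (0,0) -> (14,0) [heading=0, draw]
LT 60: heading 0 -> 60
PD: pen down
FD 9: (14,0) -> (18.5,7.794) [heading=60, draw]
Final: pos=(18.5,7.794), heading=60, 2 segment(s) drawn

Segment endpoints: x in {0, 14, 18.5}, y in {0, 7.794}
xmin=0, ymin=0, xmax=18.5, ymax=7.794

Answer: 0 0 18.5 7.794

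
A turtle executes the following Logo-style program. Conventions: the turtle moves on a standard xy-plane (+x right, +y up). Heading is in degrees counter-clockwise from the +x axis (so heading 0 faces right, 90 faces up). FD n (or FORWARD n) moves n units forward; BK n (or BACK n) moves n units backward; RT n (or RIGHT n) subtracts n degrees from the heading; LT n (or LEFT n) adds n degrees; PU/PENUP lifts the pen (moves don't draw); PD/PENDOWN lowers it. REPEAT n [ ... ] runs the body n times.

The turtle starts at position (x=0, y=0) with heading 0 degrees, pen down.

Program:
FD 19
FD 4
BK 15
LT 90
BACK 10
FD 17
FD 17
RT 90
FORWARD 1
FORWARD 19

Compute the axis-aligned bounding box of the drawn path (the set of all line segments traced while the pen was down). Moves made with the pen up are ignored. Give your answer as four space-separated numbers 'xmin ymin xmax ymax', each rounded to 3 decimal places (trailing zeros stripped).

Answer: 0 -10 28 24

Derivation:
Executing turtle program step by step:
Start: pos=(0,0), heading=0, pen down
FD 19: (0,0) -> (19,0) [heading=0, draw]
FD 4: (19,0) -> (23,0) [heading=0, draw]
BK 15: (23,0) -> (8,0) [heading=0, draw]
LT 90: heading 0 -> 90
BK 10: (8,0) -> (8,-10) [heading=90, draw]
FD 17: (8,-10) -> (8,7) [heading=90, draw]
FD 17: (8,7) -> (8,24) [heading=90, draw]
RT 90: heading 90 -> 0
FD 1: (8,24) -> (9,24) [heading=0, draw]
FD 19: (9,24) -> (28,24) [heading=0, draw]
Final: pos=(28,24), heading=0, 8 segment(s) drawn

Segment endpoints: x in {0, 8, 8, 8, 9, 19, 23, 28}, y in {-10, 0, 7, 24}
xmin=0, ymin=-10, xmax=28, ymax=24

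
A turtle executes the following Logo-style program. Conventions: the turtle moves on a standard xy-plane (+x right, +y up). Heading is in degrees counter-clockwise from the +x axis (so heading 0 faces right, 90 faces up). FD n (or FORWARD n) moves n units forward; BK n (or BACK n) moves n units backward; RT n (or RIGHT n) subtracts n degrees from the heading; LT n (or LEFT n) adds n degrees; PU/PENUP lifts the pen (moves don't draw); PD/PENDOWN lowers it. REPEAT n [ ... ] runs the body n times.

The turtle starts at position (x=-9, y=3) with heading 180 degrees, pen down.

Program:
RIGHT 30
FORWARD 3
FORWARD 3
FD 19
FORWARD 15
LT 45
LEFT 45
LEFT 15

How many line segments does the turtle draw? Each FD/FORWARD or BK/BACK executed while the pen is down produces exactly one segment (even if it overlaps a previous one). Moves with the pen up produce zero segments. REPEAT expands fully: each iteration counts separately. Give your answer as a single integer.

Executing turtle program step by step:
Start: pos=(-9,3), heading=180, pen down
RT 30: heading 180 -> 150
FD 3: (-9,3) -> (-11.598,4.5) [heading=150, draw]
FD 3: (-11.598,4.5) -> (-14.196,6) [heading=150, draw]
FD 19: (-14.196,6) -> (-30.651,15.5) [heading=150, draw]
FD 15: (-30.651,15.5) -> (-43.641,23) [heading=150, draw]
LT 45: heading 150 -> 195
LT 45: heading 195 -> 240
LT 15: heading 240 -> 255
Final: pos=(-43.641,23), heading=255, 4 segment(s) drawn
Segments drawn: 4

Answer: 4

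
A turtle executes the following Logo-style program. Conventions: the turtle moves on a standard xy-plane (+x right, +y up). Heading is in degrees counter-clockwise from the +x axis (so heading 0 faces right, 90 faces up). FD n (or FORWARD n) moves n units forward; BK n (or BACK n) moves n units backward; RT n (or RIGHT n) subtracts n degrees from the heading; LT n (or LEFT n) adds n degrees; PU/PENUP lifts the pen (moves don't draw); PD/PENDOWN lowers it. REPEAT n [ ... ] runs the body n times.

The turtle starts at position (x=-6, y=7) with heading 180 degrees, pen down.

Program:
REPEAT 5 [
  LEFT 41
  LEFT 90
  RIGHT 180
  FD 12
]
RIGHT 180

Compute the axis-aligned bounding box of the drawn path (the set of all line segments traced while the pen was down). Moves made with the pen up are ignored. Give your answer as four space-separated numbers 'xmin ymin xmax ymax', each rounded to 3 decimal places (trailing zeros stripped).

Answer: -13.873 7 14.468 34.475

Derivation:
Executing turtle program step by step:
Start: pos=(-6,7), heading=180, pen down
REPEAT 5 [
  -- iteration 1/5 --
  LT 41: heading 180 -> 221
  LT 90: heading 221 -> 311
  RT 180: heading 311 -> 131
  FD 12: (-6,7) -> (-13.873,16.057) [heading=131, draw]
  -- iteration 2/5 --
  LT 41: heading 131 -> 172
  LT 90: heading 172 -> 262
  RT 180: heading 262 -> 82
  FD 12: (-13.873,16.057) -> (-12.203,27.94) [heading=82, draw]
  -- iteration 3/5 --
  LT 41: heading 82 -> 123
  LT 90: heading 123 -> 213
  RT 180: heading 213 -> 33
  FD 12: (-12.203,27.94) -> (-2.139,34.475) [heading=33, draw]
  -- iteration 4/5 --
  LT 41: heading 33 -> 74
  LT 90: heading 74 -> 164
  RT 180: heading 164 -> 344
  FD 12: (-2.139,34.475) -> (9.397,31.168) [heading=344, draw]
  -- iteration 5/5 --
  LT 41: heading 344 -> 25
  LT 90: heading 25 -> 115
  RT 180: heading 115 -> 295
  FD 12: (9.397,31.168) -> (14.468,20.292) [heading=295, draw]
]
RT 180: heading 295 -> 115
Final: pos=(14.468,20.292), heading=115, 5 segment(s) drawn

Segment endpoints: x in {-13.873, -12.203, -6, -2.139, 9.397, 14.468}, y in {7, 16.057, 20.292, 27.94, 31.168, 34.475}
xmin=-13.873, ymin=7, xmax=14.468, ymax=34.475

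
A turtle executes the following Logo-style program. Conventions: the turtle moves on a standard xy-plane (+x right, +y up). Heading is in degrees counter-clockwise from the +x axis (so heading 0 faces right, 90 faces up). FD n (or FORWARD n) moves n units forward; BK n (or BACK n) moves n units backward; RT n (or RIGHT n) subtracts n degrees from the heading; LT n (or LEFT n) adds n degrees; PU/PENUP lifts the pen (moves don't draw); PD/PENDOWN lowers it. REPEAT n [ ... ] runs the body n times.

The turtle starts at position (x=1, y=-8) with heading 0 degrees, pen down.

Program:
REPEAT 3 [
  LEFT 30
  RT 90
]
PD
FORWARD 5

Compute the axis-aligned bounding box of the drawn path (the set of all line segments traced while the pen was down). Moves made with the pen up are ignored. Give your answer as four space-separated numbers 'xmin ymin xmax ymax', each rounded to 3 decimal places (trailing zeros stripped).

Executing turtle program step by step:
Start: pos=(1,-8), heading=0, pen down
REPEAT 3 [
  -- iteration 1/3 --
  LT 30: heading 0 -> 30
  RT 90: heading 30 -> 300
  -- iteration 2/3 --
  LT 30: heading 300 -> 330
  RT 90: heading 330 -> 240
  -- iteration 3/3 --
  LT 30: heading 240 -> 270
  RT 90: heading 270 -> 180
]
PD: pen down
FD 5: (1,-8) -> (-4,-8) [heading=180, draw]
Final: pos=(-4,-8), heading=180, 1 segment(s) drawn

Segment endpoints: x in {-4, 1}, y in {-8}
xmin=-4, ymin=-8, xmax=1, ymax=-8

Answer: -4 -8 1 -8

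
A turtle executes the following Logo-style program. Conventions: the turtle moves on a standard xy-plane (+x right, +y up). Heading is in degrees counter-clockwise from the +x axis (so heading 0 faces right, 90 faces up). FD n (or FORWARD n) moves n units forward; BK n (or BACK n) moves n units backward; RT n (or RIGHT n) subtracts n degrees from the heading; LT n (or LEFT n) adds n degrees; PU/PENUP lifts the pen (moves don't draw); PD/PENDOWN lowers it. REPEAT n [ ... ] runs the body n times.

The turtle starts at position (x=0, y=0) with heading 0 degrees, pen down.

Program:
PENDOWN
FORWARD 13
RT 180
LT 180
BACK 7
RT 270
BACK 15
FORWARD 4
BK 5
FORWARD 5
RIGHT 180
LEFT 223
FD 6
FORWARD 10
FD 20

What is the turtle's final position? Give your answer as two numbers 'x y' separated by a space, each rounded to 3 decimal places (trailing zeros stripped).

Executing turtle program step by step:
Start: pos=(0,0), heading=0, pen down
PD: pen down
FD 13: (0,0) -> (13,0) [heading=0, draw]
RT 180: heading 0 -> 180
LT 180: heading 180 -> 0
BK 7: (13,0) -> (6,0) [heading=0, draw]
RT 270: heading 0 -> 90
BK 15: (6,0) -> (6,-15) [heading=90, draw]
FD 4: (6,-15) -> (6,-11) [heading=90, draw]
BK 5: (6,-11) -> (6,-16) [heading=90, draw]
FD 5: (6,-16) -> (6,-11) [heading=90, draw]
RT 180: heading 90 -> 270
LT 223: heading 270 -> 133
FD 6: (6,-11) -> (1.908,-6.612) [heading=133, draw]
FD 10: (1.908,-6.612) -> (-4.912,0.702) [heading=133, draw]
FD 20: (-4.912,0.702) -> (-18.552,15.329) [heading=133, draw]
Final: pos=(-18.552,15.329), heading=133, 9 segment(s) drawn

Answer: -18.552 15.329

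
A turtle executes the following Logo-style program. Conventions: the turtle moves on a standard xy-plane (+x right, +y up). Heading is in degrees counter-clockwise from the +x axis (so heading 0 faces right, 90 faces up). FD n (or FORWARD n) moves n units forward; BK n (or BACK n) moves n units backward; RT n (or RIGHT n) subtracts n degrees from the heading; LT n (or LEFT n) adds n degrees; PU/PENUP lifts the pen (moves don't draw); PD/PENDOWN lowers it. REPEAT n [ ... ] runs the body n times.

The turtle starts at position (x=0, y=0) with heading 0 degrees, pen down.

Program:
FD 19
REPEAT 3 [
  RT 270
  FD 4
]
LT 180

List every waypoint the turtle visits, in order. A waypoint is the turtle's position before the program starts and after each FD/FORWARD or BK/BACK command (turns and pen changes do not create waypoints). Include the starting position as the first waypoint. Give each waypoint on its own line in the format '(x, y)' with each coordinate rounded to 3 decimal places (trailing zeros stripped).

Answer: (0, 0)
(19, 0)
(19, 4)
(15, 4)
(15, 0)

Derivation:
Executing turtle program step by step:
Start: pos=(0,0), heading=0, pen down
FD 19: (0,0) -> (19,0) [heading=0, draw]
REPEAT 3 [
  -- iteration 1/3 --
  RT 270: heading 0 -> 90
  FD 4: (19,0) -> (19,4) [heading=90, draw]
  -- iteration 2/3 --
  RT 270: heading 90 -> 180
  FD 4: (19,4) -> (15,4) [heading=180, draw]
  -- iteration 3/3 --
  RT 270: heading 180 -> 270
  FD 4: (15,4) -> (15,0) [heading=270, draw]
]
LT 180: heading 270 -> 90
Final: pos=(15,0), heading=90, 4 segment(s) drawn
Waypoints (5 total):
(0, 0)
(19, 0)
(19, 4)
(15, 4)
(15, 0)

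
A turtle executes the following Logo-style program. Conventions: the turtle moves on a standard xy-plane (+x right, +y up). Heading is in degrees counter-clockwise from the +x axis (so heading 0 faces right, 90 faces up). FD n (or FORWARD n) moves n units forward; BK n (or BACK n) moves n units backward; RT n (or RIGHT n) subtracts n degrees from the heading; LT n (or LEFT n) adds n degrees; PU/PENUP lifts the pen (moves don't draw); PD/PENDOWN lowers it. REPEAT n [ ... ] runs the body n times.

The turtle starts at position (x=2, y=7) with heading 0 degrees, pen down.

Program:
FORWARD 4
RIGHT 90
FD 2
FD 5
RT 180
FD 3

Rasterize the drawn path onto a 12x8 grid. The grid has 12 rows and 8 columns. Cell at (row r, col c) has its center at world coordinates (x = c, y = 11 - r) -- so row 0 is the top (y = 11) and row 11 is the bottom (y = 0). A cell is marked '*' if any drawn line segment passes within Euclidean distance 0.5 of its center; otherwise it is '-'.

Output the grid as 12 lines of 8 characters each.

Segment 0: (2,7) -> (6,7)
Segment 1: (6,7) -> (6,5)
Segment 2: (6,5) -> (6,0)
Segment 3: (6,0) -> (6,3)

Answer: --------
--------
--------
--------
--*****-
------*-
------*-
------*-
------*-
------*-
------*-
------*-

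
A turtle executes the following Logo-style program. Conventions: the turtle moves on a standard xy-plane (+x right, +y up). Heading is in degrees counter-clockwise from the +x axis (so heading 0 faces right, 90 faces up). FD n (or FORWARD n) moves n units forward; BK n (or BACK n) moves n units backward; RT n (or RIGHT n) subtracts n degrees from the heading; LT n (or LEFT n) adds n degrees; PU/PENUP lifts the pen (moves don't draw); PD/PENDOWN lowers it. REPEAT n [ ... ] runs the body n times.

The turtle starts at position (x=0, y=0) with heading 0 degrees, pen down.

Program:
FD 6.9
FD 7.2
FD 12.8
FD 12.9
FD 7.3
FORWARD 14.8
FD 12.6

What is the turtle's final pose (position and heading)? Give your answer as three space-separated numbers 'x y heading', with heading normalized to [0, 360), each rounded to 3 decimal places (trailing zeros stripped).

Executing turtle program step by step:
Start: pos=(0,0), heading=0, pen down
FD 6.9: (0,0) -> (6.9,0) [heading=0, draw]
FD 7.2: (6.9,0) -> (14.1,0) [heading=0, draw]
FD 12.8: (14.1,0) -> (26.9,0) [heading=0, draw]
FD 12.9: (26.9,0) -> (39.8,0) [heading=0, draw]
FD 7.3: (39.8,0) -> (47.1,0) [heading=0, draw]
FD 14.8: (47.1,0) -> (61.9,0) [heading=0, draw]
FD 12.6: (61.9,0) -> (74.5,0) [heading=0, draw]
Final: pos=(74.5,0), heading=0, 7 segment(s) drawn

Answer: 74.5 0 0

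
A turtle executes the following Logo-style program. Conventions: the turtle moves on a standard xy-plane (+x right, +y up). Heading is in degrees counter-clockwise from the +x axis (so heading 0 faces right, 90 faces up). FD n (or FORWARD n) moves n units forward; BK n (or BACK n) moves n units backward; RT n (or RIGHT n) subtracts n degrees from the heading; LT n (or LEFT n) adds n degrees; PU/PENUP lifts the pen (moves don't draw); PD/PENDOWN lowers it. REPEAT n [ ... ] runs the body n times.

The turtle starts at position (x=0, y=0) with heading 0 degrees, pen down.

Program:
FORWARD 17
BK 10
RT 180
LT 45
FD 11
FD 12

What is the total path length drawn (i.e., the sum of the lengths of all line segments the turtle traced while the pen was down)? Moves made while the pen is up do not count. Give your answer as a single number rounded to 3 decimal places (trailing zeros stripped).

Executing turtle program step by step:
Start: pos=(0,0), heading=0, pen down
FD 17: (0,0) -> (17,0) [heading=0, draw]
BK 10: (17,0) -> (7,0) [heading=0, draw]
RT 180: heading 0 -> 180
LT 45: heading 180 -> 225
FD 11: (7,0) -> (-0.778,-7.778) [heading=225, draw]
FD 12: (-0.778,-7.778) -> (-9.263,-16.263) [heading=225, draw]
Final: pos=(-9.263,-16.263), heading=225, 4 segment(s) drawn

Segment lengths:
  seg 1: (0,0) -> (17,0), length = 17
  seg 2: (17,0) -> (7,0), length = 10
  seg 3: (7,0) -> (-0.778,-7.778), length = 11
  seg 4: (-0.778,-7.778) -> (-9.263,-16.263), length = 12
Total = 50

Answer: 50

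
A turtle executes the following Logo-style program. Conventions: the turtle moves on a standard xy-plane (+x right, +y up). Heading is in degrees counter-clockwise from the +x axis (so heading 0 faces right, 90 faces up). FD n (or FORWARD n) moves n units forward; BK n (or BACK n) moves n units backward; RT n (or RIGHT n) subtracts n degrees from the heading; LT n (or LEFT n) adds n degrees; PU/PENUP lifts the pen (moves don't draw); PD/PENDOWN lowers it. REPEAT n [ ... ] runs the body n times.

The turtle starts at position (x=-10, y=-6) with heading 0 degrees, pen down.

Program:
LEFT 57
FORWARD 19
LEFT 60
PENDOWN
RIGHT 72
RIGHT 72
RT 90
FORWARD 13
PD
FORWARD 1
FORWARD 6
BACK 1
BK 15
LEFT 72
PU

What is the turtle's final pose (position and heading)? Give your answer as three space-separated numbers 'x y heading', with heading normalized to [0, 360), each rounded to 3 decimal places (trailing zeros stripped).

Executing turtle program step by step:
Start: pos=(-10,-6), heading=0, pen down
LT 57: heading 0 -> 57
FD 19: (-10,-6) -> (0.348,9.935) [heading=57, draw]
LT 60: heading 57 -> 117
PD: pen down
RT 72: heading 117 -> 45
RT 72: heading 45 -> 333
RT 90: heading 333 -> 243
FD 13: (0.348,9.935) -> (-5.554,-1.648) [heading=243, draw]
PD: pen down
FD 1: (-5.554,-1.648) -> (-6.008,-2.539) [heading=243, draw]
FD 6: (-6.008,-2.539) -> (-8.732,-7.885) [heading=243, draw]
BK 1: (-8.732,-7.885) -> (-8.278,-6.994) [heading=243, draw]
BK 15: (-8.278,-6.994) -> (-1.468,6.371) [heading=243, draw]
LT 72: heading 243 -> 315
PU: pen up
Final: pos=(-1.468,6.371), heading=315, 6 segment(s) drawn

Answer: -1.468 6.371 315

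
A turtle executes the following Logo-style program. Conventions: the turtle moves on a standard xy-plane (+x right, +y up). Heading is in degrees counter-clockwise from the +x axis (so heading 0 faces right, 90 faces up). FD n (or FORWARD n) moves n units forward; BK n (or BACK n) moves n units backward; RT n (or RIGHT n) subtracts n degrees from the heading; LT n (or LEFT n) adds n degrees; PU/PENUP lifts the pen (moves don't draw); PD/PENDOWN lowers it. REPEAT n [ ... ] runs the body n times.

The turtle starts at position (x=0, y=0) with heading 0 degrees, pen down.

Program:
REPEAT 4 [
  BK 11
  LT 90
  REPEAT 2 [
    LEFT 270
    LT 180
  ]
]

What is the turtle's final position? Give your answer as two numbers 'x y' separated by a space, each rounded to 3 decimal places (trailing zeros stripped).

Answer: 0 0

Derivation:
Executing turtle program step by step:
Start: pos=(0,0), heading=0, pen down
REPEAT 4 [
  -- iteration 1/4 --
  BK 11: (0,0) -> (-11,0) [heading=0, draw]
  LT 90: heading 0 -> 90
  REPEAT 2 [
    -- iteration 1/2 --
    LT 270: heading 90 -> 0
    LT 180: heading 0 -> 180
    -- iteration 2/2 --
    LT 270: heading 180 -> 90
    LT 180: heading 90 -> 270
  ]
  -- iteration 2/4 --
  BK 11: (-11,0) -> (-11,11) [heading=270, draw]
  LT 90: heading 270 -> 0
  REPEAT 2 [
    -- iteration 1/2 --
    LT 270: heading 0 -> 270
    LT 180: heading 270 -> 90
    -- iteration 2/2 --
    LT 270: heading 90 -> 0
    LT 180: heading 0 -> 180
  ]
  -- iteration 3/4 --
  BK 11: (-11,11) -> (0,11) [heading=180, draw]
  LT 90: heading 180 -> 270
  REPEAT 2 [
    -- iteration 1/2 --
    LT 270: heading 270 -> 180
    LT 180: heading 180 -> 0
    -- iteration 2/2 --
    LT 270: heading 0 -> 270
    LT 180: heading 270 -> 90
  ]
  -- iteration 4/4 --
  BK 11: (0,11) -> (0,0) [heading=90, draw]
  LT 90: heading 90 -> 180
  REPEAT 2 [
    -- iteration 1/2 --
    LT 270: heading 180 -> 90
    LT 180: heading 90 -> 270
    -- iteration 2/2 --
    LT 270: heading 270 -> 180
    LT 180: heading 180 -> 0
  ]
]
Final: pos=(0,0), heading=0, 4 segment(s) drawn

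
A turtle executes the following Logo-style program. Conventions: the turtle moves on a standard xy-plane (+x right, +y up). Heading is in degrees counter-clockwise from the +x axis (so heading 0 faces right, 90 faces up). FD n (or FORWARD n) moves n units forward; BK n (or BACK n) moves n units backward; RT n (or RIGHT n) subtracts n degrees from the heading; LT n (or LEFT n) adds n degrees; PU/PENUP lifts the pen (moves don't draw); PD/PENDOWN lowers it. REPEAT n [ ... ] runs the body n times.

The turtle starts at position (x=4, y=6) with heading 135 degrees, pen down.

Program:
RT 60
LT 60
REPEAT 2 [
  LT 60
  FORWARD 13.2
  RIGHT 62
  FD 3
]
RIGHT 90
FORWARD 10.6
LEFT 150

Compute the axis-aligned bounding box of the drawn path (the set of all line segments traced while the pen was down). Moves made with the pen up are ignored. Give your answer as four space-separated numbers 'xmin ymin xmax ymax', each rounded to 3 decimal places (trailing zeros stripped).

Answer: -25.626 1.808 4 11.027

Derivation:
Executing turtle program step by step:
Start: pos=(4,6), heading=135, pen down
RT 60: heading 135 -> 75
LT 60: heading 75 -> 135
REPEAT 2 [
  -- iteration 1/2 --
  LT 60: heading 135 -> 195
  FD 13.2: (4,6) -> (-8.75,2.584) [heading=195, draw]
  RT 62: heading 195 -> 133
  FD 3: (-8.75,2.584) -> (-10.796,4.778) [heading=133, draw]
  -- iteration 2/2 --
  LT 60: heading 133 -> 193
  FD 13.2: (-10.796,4.778) -> (-23.658,1.808) [heading=193, draw]
  RT 62: heading 193 -> 131
  FD 3: (-23.658,1.808) -> (-25.626,4.072) [heading=131, draw]
]
RT 90: heading 131 -> 41
FD 10.6: (-25.626,4.072) -> (-17.626,11.027) [heading=41, draw]
LT 150: heading 41 -> 191
Final: pos=(-17.626,11.027), heading=191, 5 segment(s) drawn

Segment endpoints: x in {-25.626, -23.658, -17.626, -10.796, -8.75, 4}, y in {1.808, 2.584, 4.072, 4.778, 6, 11.027}
xmin=-25.626, ymin=1.808, xmax=4, ymax=11.027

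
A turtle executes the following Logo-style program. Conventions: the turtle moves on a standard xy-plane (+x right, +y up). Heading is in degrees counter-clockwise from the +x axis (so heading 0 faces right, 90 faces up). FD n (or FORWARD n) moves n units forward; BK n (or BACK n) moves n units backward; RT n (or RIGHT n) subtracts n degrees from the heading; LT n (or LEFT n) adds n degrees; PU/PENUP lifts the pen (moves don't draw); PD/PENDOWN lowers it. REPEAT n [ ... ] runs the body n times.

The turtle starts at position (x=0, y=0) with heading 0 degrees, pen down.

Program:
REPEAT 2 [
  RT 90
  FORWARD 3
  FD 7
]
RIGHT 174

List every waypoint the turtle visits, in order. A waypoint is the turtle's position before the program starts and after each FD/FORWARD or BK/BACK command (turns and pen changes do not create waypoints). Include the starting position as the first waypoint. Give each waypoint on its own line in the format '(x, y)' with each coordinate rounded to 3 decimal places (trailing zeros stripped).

Executing turtle program step by step:
Start: pos=(0,0), heading=0, pen down
REPEAT 2 [
  -- iteration 1/2 --
  RT 90: heading 0 -> 270
  FD 3: (0,0) -> (0,-3) [heading=270, draw]
  FD 7: (0,-3) -> (0,-10) [heading=270, draw]
  -- iteration 2/2 --
  RT 90: heading 270 -> 180
  FD 3: (0,-10) -> (-3,-10) [heading=180, draw]
  FD 7: (-3,-10) -> (-10,-10) [heading=180, draw]
]
RT 174: heading 180 -> 6
Final: pos=(-10,-10), heading=6, 4 segment(s) drawn
Waypoints (5 total):
(0, 0)
(0, -3)
(0, -10)
(-3, -10)
(-10, -10)

Answer: (0, 0)
(0, -3)
(0, -10)
(-3, -10)
(-10, -10)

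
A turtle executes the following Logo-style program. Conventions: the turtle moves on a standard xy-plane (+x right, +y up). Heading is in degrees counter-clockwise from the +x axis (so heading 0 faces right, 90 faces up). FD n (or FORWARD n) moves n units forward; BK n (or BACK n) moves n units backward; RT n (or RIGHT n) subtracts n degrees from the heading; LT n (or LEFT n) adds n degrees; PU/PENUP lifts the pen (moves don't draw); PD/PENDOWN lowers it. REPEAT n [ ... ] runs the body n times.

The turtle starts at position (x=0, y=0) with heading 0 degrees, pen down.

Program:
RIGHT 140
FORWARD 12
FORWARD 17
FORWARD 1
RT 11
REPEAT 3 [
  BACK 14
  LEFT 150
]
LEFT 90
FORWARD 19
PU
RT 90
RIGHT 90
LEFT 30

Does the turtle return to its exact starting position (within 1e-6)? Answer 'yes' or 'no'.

Answer: no

Derivation:
Executing turtle program step by step:
Start: pos=(0,0), heading=0, pen down
RT 140: heading 0 -> 220
FD 12: (0,0) -> (-9.193,-7.713) [heading=220, draw]
FD 17: (-9.193,-7.713) -> (-22.215,-18.641) [heading=220, draw]
FD 1: (-22.215,-18.641) -> (-22.981,-19.284) [heading=220, draw]
RT 11: heading 220 -> 209
REPEAT 3 [
  -- iteration 1/3 --
  BK 14: (-22.981,-19.284) -> (-10.737,-12.496) [heading=209, draw]
  LT 150: heading 209 -> 359
  -- iteration 2/3 --
  BK 14: (-10.737,-12.496) -> (-24.735,-12.252) [heading=359, draw]
  LT 150: heading 359 -> 149
  -- iteration 3/3 --
  BK 14: (-24.735,-12.252) -> (-12.734,-19.462) [heading=149, draw]
  LT 150: heading 149 -> 299
]
LT 90: heading 299 -> 29
FD 19: (-12.734,-19.462) -> (3.884,-10.251) [heading=29, draw]
PU: pen up
RT 90: heading 29 -> 299
RT 90: heading 299 -> 209
LT 30: heading 209 -> 239
Final: pos=(3.884,-10.251), heading=239, 7 segment(s) drawn

Start position: (0, 0)
Final position: (3.884, -10.251)
Distance = 10.962; >= 1e-6 -> NOT closed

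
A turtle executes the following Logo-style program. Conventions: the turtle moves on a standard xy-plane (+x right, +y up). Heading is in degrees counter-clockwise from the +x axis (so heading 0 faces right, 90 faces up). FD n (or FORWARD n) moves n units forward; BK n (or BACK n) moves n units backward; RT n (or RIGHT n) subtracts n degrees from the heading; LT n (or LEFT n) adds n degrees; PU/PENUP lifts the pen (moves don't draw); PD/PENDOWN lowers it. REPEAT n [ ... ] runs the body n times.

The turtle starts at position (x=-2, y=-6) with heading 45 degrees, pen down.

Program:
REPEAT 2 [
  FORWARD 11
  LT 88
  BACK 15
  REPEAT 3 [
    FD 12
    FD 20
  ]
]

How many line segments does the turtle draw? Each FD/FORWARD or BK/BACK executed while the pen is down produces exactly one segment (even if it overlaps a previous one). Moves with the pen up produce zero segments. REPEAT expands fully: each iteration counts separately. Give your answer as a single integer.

Answer: 16

Derivation:
Executing turtle program step by step:
Start: pos=(-2,-6), heading=45, pen down
REPEAT 2 [
  -- iteration 1/2 --
  FD 11: (-2,-6) -> (5.778,1.778) [heading=45, draw]
  LT 88: heading 45 -> 133
  BK 15: (5.778,1.778) -> (16.008,-9.192) [heading=133, draw]
  REPEAT 3 [
    -- iteration 1/3 --
    FD 12: (16.008,-9.192) -> (7.824,-0.416) [heading=133, draw]
    FD 20: (7.824,-0.416) -> (-5.816,14.211) [heading=133, draw]
    -- iteration 2/3 --
    FD 12: (-5.816,14.211) -> (-14,22.987) [heading=133, draw]
    FD 20: (-14,22.987) -> (-27.64,37.615) [heading=133, draw]
    -- iteration 3/3 --
    FD 12: (-27.64,37.615) -> (-35.824,46.391) [heading=133, draw]
    FD 20: (-35.824,46.391) -> (-49.464,61.018) [heading=133, draw]
  ]
  -- iteration 2/2 --
  FD 11: (-49.464,61.018) -> (-56.966,69.063) [heading=133, draw]
  LT 88: heading 133 -> 221
  BK 15: (-56.966,69.063) -> (-45.645,78.904) [heading=221, draw]
  REPEAT 3 [
    -- iteration 1/3 --
    FD 12: (-45.645,78.904) -> (-54.702,71.031) [heading=221, draw]
    FD 20: (-54.702,71.031) -> (-69.796,57.91) [heading=221, draw]
    -- iteration 2/3 --
    FD 12: (-69.796,57.91) -> (-78.852,50.037) [heading=221, draw]
    FD 20: (-78.852,50.037) -> (-93.946,36.916) [heading=221, draw]
    -- iteration 3/3 --
    FD 12: (-93.946,36.916) -> (-103.003,29.043) [heading=221, draw]
    FD 20: (-103.003,29.043) -> (-118.097,15.922) [heading=221, draw]
  ]
]
Final: pos=(-118.097,15.922), heading=221, 16 segment(s) drawn
Segments drawn: 16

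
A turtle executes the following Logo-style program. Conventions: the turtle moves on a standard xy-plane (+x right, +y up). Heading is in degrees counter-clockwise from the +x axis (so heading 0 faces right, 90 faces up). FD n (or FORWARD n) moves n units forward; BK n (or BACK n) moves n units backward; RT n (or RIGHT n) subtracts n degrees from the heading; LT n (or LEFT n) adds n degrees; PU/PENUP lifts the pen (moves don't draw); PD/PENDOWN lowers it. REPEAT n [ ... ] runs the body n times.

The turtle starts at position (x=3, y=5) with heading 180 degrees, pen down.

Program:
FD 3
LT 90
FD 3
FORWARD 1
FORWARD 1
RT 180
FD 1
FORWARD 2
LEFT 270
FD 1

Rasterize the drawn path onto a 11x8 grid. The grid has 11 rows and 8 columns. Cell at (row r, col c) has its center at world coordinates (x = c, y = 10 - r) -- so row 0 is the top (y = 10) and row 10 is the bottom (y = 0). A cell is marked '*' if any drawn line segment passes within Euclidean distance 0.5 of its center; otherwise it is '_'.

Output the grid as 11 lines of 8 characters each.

Answer: ________
________
________
________
________
****____
*_______
**______
*_______
*_______
*_______

Derivation:
Segment 0: (3,5) -> (0,5)
Segment 1: (0,5) -> (-0,2)
Segment 2: (-0,2) -> (-0,1)
Segment 3: (-0,1) -> (-0,0)
Segment 4: (-0,0) -> (-0,1)
Segment 5: (-0,1) -> (-0,3)
Segment 6: (-0,3) -> (1,3)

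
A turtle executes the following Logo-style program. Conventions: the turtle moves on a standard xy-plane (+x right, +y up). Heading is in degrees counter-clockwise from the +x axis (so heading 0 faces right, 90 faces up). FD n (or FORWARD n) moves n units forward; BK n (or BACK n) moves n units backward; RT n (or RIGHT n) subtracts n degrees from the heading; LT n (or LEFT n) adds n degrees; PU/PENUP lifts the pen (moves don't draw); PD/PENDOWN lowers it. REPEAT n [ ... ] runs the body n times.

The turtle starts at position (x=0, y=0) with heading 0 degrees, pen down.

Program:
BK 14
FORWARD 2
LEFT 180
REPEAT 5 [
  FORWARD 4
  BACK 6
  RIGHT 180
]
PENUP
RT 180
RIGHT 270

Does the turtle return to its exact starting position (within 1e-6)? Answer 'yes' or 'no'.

Answer: no

Derivation:
Executing turtle program step by step:
Start: pos=(0,0), heading=0, pen down
BK 14: (0,0) -> (-14,0) [heading=0, draw]
FD 2: (-14,0) -> (-12,0) [heading=0, draw]
LT 180: heading 0 -> 180
REPEAT 5 [
  -- iteration 1/5 --
  FD 4: (-12,0) -> (-16,0) [heading=180, draw]
  BK 6: (-16,0) -> (-10,0) [heading=180, draw]
  RT 180: heading 180 -> 0
  -- iteration 2/5 --
  FD 4: (-10,0) -> (-6,0) [heading=0, draw]
  BK 6: (-6,0) -> (-12,0) [heading=0, draw]
  RT 180: heading 0 -> 180
  -- iteration 3/5 --
  FD 4: (-12,0) -> (-16,0) [heading=180, draw]
  BK 6: (-16,0) -> (-10,0) [heading=180, draw]
  RT 180: heading 180 -> 0
  -- iteration 4/5 --
  FD 4: (-10,0) -> (-6,0) [heading=0, draw]
  BK 6: (-6,0) -> (-12,0) [heading=0, draw]
  RT 180: heading 0 -> 180
  -- iteration 5/5 --
  FD 4: (-12,0) -> (-16,0) [heading=180, draw]
  BK 6: (-16,0) -> (-10,0) [heading=180, draw]
  RT 180: heading 180 -> 0
]
PU: pen up
RT 180: heading 0 -> 180
RT 270: heading 180 -> 270
Final: pos=(-10,0), heading=270, 12 segment(s) drawn

Start position: (0, 0)
Final position: (-10, 0)
Distance = 10; >= 1e-6 -> NOT closed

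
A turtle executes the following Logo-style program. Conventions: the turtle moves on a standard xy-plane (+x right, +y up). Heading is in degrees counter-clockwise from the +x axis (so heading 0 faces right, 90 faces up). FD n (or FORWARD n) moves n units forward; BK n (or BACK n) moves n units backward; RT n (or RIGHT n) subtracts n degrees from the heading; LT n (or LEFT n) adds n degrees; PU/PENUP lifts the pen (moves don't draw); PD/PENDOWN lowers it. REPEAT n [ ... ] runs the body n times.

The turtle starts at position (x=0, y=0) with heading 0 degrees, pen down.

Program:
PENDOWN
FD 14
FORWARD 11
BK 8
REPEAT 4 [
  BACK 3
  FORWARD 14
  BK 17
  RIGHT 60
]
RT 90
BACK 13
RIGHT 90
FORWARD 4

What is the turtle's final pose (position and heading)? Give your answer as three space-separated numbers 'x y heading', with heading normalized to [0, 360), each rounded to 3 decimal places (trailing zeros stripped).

Answer: 7.742 0.428 300

Derivation:
Executing turtle program step by step:
Start: pos=(0,0), heading=0, pen down
PD: pen down
FD 14: (0,0) -> (14,0) [heading=0, draw]
FD 11: (14,0) -> (25,0) [heading=0, draw]
BK 8: (25,0) -> (17,0) [heading=0, draw]
REPEAT 4 [
  -- iteration 1/4 --
  BK 3: (17,0) -> (14,0) [heading=0, draw]
  FD 14: (14,0) -> (28,0) [heading=0, draw]
  BK 17: (28,0) -> (11,0) [heading=0, draw]
  RT 60: heading 0 -> 300
  -- iteration 2/4 --
  BK 3: (11,0) -> (9.5,2.598) [heading=300, draw]
  FD 14: (9.5,2.598) -> (16.5,-9.526) [heading=300, draw]
  BK 17: (16.5,-9.526) -> (8,5.196) [heading=300, draw]
  RT 60: heading 300 -> 240
  -- iteration 3/4 --
  BK 3: (8,5.196) -> (9.5,7.794) [heading=240, draw]
  FD 14: (9.5,7.794) -> (2.5,-4.33) [heading=240, draw]
  BK 17: (2.5,-4.33) -> (11,10.392) [heading=240, draw]
  RT 60: heading 240 -> 180
  -- iteration 4/4 --
  BK 3: (11,10.392) -> (14,10.392) [heading=180, draw]
  FD 14: (14,10.392) -> (0,10.392) [heading=180, draw]
  BK 17: (0,10.392) -> (17,10.392) [heading=180, draw]
  RT 60: heading 180 -> 120
]
RT 90: heading 120 -> 30
BK 13: (17,10.392) -> (5.742,3.892) [heading=30, draw]
RT 90: heading 30 -> 300
FD 4: (5.742,3.892) -> (7.742,0.428) [heading=300, draw]
Final: pos=(7.742,0.428), heading=300, 17 segment(s) drawn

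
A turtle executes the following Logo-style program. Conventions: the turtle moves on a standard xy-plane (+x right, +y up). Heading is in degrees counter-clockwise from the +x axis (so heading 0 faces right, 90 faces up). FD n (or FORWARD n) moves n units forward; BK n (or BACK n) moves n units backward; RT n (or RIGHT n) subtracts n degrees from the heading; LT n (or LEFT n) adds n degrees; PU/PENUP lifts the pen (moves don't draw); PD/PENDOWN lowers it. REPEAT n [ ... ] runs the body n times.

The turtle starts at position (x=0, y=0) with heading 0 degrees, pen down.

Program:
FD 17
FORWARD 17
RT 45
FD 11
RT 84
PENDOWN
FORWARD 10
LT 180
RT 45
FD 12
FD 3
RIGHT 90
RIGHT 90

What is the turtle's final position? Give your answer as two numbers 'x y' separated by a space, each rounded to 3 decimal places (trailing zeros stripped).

Answer: 50.403 -13.982

Derivation:
Executing turtle program step by step:
Start: pos=(0,0), heading=0, pen down
FD 17: (0,0) -> (17,0) [heading=0, draw]
FD 17: (17,0) -> (34,0) [heading=0, draw]
RT 45: heading 0 -> 315
FD 11: (34,0) -> (41.778,-7.778) [heading=315, draw]
RT 84: heading 315 -> 231
PD: pen down
FD 10: (41.778,-7.778) -> (35.485,-15.55) [heading=231, draw]
LT 180: heading 231 -> 51
RT 45: heading 51 -> 6
FD 12: (35.485,-15.55) -> (47.419,-14.295) [heading=6, draw]
FD 3: (47.419,-14.295) -> (50.403,-13.982) [heading=6, draw]
RT 90: heading 6 -> 276
RT 90: heading 276 -> 186
Final: pos=(50.403,-13.982), heading=186, 6 segment(s) drawn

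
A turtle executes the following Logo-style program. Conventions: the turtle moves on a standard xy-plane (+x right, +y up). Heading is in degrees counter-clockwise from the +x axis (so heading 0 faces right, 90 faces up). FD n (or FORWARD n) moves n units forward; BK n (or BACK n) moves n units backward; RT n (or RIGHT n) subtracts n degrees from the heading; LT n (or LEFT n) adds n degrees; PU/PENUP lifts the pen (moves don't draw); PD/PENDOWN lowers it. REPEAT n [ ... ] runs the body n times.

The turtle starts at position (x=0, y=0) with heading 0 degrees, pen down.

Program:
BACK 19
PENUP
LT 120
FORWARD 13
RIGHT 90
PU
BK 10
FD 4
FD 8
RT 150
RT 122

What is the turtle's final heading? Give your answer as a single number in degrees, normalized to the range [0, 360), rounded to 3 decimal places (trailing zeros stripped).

Executing turtle program step by step:
Start: pos=(0,0), heading=0, pen down
BK 19: (0,0) -> (-19,0) [heading=0, draw]
PU: pen up
LT 120: heading 0 -> 120
FD 13: (-19,0) -> (-25.5,11.258) [heading=120, move]
RT 90: heading 120 -> 30
PU: pen up
BK 10: (-25.5,11.258) -> (-34.16,6.258) [heading=30, move]
FD 4: (-34.16,6.258) -> (-30.696,8.258) [heading=30, move]
FD 8: (-30.696,8.258) -> (-23.768,12.258) [heading=30, move]
RT 150: heading 30 -> 240
RT 122: heading 240 -> 118
Final: pos=(-23.768,12.258), heading=118, 1 segment(s) drawn

Answer: 118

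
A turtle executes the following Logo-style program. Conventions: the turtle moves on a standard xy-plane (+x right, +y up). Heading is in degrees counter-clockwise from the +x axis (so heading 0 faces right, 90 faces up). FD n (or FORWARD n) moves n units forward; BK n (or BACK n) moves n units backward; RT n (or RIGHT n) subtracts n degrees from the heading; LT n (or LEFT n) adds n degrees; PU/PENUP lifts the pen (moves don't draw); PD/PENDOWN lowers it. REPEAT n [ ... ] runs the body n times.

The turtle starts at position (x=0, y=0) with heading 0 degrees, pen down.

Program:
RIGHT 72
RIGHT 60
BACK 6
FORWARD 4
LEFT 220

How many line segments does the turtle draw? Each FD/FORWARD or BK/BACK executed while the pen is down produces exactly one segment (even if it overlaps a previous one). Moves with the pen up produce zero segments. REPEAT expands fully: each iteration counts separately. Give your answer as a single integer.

Answer: 2

Derivation:
Executing turtle program step by step:
Start: pos=(0,0), heading=0, pen down
RT 72: heading 0 -> 288
RT 60: heading 288 -> 228
BK 6: (0,0) -> (4.015,4.459) [heading=228, draw]
FD 4: (4.015,4.459) -> (1.338,1.486) [heading=228, draw]
LT 220: heading 228 -> 88
Final: pos=(1.338,1.486), heading=88, 2 segment(s) drawn
Segments drawn: 2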